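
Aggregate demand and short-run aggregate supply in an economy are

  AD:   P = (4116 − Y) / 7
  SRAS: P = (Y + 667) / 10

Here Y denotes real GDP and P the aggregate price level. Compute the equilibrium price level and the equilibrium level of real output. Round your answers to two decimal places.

Rearrange AD to Y = 4116 − 7P.
Rearrange SRAS to Y = 10P − 667.
Set AD = SRAS: 4116 − 7P = 10P − 667, so 4783 = 17P and P = 281.35.
Substituting into AD, Y = 4116 − 7P = 2146.53.

P = 281.35, Y = 2146.53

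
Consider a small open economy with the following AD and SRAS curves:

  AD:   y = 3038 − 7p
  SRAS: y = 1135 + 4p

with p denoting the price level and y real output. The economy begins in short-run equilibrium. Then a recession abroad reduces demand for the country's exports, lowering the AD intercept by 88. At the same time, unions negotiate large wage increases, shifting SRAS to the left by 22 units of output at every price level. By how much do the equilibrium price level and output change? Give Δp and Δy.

After both shocks: AD is y = 2950 − 7p and SRAS is y = 1113 + 4p.
Setting them equal: 1837 = 11p, so p = 167.
y = 2950 − 7·167 = 1781.
Initially p = 173, y = 1827, so Δp = -6 and Δy = -46.

Δp = -6, Δy = -46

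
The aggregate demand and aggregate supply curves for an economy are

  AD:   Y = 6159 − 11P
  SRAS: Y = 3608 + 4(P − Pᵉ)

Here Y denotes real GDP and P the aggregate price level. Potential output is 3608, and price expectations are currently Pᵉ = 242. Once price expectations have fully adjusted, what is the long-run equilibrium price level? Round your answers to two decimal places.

Short run: with Pᵉ = 242, SRAS is Y = 2640 + 4P. Setting AD = SRAS gives 3519 = 15P, so P = 234.60 and Y = 6159 − 11P = 3578.40.
Output 3578.40 is below potential 3608, so over time expected prices fall and SRAS shifts right until Y returns to 3608.
Long run: Y = 3608 on the AD curve gives 3608 = 6159 − 11P, so P = 231.91.

Long-run P = 231.91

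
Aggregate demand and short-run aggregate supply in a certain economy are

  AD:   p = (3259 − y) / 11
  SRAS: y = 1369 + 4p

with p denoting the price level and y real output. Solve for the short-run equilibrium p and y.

Rearrange AD to y = 3259 − 11p.
Set AD = SRAS: 3259 − 11p = 1369 + 4p, so 1890 = 15p and p = 126.
Then y = 3259 − 11·126 = 1873.

p = 126, y = 1873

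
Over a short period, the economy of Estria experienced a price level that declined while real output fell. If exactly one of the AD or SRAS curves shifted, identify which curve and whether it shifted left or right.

P fell and Y fell. An AD shift moves P and Y in the same direction; an SRAS shift moves them in opposite directions.
Here P and Y moved in the same direction, so the AD curve shifted.
Since Y fell, AD shifted left.

AD shifted left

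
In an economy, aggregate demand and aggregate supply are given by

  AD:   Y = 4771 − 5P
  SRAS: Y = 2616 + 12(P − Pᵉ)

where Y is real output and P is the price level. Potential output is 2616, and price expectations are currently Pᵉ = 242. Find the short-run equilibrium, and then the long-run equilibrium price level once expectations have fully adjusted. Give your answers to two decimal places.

Short run: with Pᵉ = 242, SRAS is Y = 12P − 288. Setting AD = SRAS gives 5059 = 17P, so P = 297.59 and Y = 4771 − 5P = 3283.06.
Output 3283.06 is above potential 2616, so over time expected prices rise and SRAS shifts left until Y returns to 2616.
Long run: Y = 2616 on the AD curve gives 2616 = 4771 − 5P, so P = 431.00.

Short run: P = 297.59, Y = 3283.06. Long run: P = 431.00.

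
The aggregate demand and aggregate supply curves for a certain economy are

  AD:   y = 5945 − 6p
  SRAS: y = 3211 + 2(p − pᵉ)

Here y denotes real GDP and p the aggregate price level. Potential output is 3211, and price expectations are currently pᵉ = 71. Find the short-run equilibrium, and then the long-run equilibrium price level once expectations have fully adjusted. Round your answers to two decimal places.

Short run: p = 359.50, y = 3788.00. Long run: p = 455.67.

Short run: with pᵉ = 71, SRAS is y = 3069 + 2p. Setting AD = SRAS gives 2876 = 8p, so p = 359.50 and y = 5945 − 6p = 3788.00.
Output 3788.00 is above potential 3211, so over time expected prices rise and SRAS shifts left until y returns to 3211.
Long run: y = 3211 on the AD curve gives 3211 = 5945 − 6p, so p = 455.67.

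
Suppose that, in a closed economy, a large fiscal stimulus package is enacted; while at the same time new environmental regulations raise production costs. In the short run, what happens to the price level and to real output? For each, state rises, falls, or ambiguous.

The first event is a positive demand shock: AD shifts right, which by itself pushes P up and Y up.
The second is an adverse supply shock: SRAS shifts left, which by itself pushes P up and Y down.
Both shocks push P up, so P rises. The two shocks push Y in opposite directions, so the effect on Y is ambiguous.

Price level: rises; output: ambiguous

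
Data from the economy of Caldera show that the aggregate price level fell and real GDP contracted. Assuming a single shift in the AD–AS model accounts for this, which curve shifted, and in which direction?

P fell and Y fell. An AD shift moves P and Y in the same direction; an SRAS shift moves them in opposite directions.
Here P and Y moved in the same direction, so the AD curve shifted.
Since Y fell, AD shifted left.

AD shifted left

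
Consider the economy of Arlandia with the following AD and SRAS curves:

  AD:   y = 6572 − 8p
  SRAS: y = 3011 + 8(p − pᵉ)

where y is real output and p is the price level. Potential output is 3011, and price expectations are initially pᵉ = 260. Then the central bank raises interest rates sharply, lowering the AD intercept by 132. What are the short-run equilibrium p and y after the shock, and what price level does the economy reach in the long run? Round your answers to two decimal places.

AD shifts left: new AD is y = 6440 − 8p. With pᵉ = 260, SRAS is y = 931 + 8p.
Short run: 6440 − 8p = 931 + 8p gives 5509 = 16p, so p = 344.31 and y = 6440 − 8p = 3685.50.
y = 3685.50 is above potential 3011; expectations adjust and SRAS shifts left until y = 3011.
Long run: on the new AD curve, 3011 = 6440 − 8p gives p = 428.63.

Short run: p = 344.31, y = 3685.50. Long run: p = 428.63.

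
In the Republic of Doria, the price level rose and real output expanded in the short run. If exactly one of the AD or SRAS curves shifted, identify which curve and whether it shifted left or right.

AD shifted right

P rose and Y rose. An AD shift moves P and Y in the same direction; an SRAS shift moves them in opposite directions.
Here P and Y moved in the same direction, so the AD curve shifted.
Since Y rose, AD shifted right.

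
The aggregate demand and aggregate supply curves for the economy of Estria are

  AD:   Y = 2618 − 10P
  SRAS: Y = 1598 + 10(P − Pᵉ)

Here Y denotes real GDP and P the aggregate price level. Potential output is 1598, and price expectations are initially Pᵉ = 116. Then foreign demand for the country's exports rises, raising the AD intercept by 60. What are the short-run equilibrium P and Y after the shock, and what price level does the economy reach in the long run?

AD shifts right: new AD is Y = 2678 − 10P. With Pᵉ = 116, SRAS is Y = 438 + 10P.
Short run: 2678 − 10P = 438 + 10P gives 2240 = 20P, so P = 112 and Y = 2678 − 10·112 = 1558.
Y = 1558 is below potential 1598; expectations adjust and SRAS shifts right until Y = 1598.
Long run: on the new AD curve, 1598 = 2678 − 10P gives P = 108.

Short run: P = 112, Y = 1558. Long run: P = 108.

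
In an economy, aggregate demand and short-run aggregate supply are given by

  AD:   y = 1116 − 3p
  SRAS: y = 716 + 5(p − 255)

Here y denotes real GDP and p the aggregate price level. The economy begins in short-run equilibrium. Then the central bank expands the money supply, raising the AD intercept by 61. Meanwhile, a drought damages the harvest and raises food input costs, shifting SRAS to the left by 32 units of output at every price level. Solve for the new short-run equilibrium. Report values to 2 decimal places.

After both shocks: AD is y = 1177 − 3p and SRAS is y = 5p − 591.
Setting them equal: 1768 = 8p, so p = 221.00.
Substituting into AD, y = 514.00.

p = 221.00, y = 514.00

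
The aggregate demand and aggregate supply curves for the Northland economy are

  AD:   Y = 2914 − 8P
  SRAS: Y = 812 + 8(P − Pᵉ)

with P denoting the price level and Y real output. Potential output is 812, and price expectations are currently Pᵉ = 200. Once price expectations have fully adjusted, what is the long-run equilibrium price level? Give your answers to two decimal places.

Short run: with Pᵉ = 200, SRAS is Y = 8P − 788. Setting AD = SRAS gives 3702 = 16P, so P = 231.38 and Y = 2914 − 8P = 1063.00.
Output 1063.00 is above potential 812, so over time expected prices rise and SRAS shifts left until Y returns to 812.
Long run: Y = 812 on the AD curve gives 812 = 2914 − 8P, so P = 262.75.

Long-run P = 262.75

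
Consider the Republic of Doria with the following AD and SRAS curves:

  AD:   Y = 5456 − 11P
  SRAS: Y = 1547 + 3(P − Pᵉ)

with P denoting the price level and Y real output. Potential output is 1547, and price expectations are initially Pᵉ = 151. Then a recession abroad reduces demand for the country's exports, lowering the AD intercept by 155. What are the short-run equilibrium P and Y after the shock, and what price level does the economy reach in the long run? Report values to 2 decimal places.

Short run: P = 300.50, Y = 1995.50. Long run: P = 341.27.

AD shifts left: new AD is Y = 5301 − 11P. With Pᵉ = 151, SRAS is Y = 1094 + 3P.
Short run: 5301 − 11P = 1094 + 3P gives 4207 = 14P, so P = 300.50 and Y = 5301 − 11P = 1995.50.
Y = 1995.50 is above potential 1547; expectations adjust and SRAS shifts left until Y = 1547.
Long run: on the new AD curve, 1547 = 5301 − 11P gives P = 341.27.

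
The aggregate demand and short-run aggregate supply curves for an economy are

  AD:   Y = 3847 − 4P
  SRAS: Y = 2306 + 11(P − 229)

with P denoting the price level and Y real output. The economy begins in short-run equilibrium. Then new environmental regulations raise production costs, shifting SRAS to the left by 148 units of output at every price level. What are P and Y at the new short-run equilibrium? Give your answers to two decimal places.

This is a negative supply shock: SRAS shifts left.
New SRAS: Y = 11P − 361.
Set AD = SRAS: 3847 − 4P = 11P − 361, so 4208 = 15P and P = 280.53.
Substituting into AD, Y = 2724.87.

P = 280.53, Y = 2724.87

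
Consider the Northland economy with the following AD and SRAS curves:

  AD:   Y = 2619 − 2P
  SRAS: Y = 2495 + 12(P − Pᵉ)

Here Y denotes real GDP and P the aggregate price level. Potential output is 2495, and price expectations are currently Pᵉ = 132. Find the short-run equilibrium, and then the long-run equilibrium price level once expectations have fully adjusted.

Short run: with Pᵉ = 132, SRAS is Y = 911 + 12P. Setting AD = SRAS gives 1708 = 14P, so P = 122 and Y = 2619 − 2·122 = 2375.
Output 2375 is below potential 2495, so over time expected prices fall and SRAS shifts right until Y returns to 2495.
Long run: Y = 2495 on the AD curve gives 2495 = 2619 − 2P, so P = 62.

Short run: P = 122, Y = 2375. Long run: P = 62.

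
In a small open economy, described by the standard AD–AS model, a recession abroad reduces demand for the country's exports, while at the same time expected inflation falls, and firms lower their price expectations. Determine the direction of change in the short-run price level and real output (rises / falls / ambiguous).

The first event is a negative demand shock: AD shifts left, which by itself pushes P down and Y down.
The second is a favourable supply shock: SRAS shifts right, which by itself pushes P down and Y up.
Both shocks push P down, so P falls. The two shocks push Y in opposite directions, so the effect on Y is ambiguous.

Price level: falls; output: ambiguous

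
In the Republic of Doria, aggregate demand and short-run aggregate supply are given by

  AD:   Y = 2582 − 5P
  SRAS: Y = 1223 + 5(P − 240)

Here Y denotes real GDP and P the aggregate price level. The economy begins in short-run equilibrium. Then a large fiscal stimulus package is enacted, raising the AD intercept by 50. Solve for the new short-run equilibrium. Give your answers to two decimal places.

This is a positive demand shock: AD shifts right.
New AD: Y = 2632 − 5P.
SRAS can be written Y = 23 + 5P.
Set AD = SRAS: 2632 − 5P = 23 + 5P, so 2609 = 10P and P = 260.90.
Substituting into AD, Y = 1327.50.

P = 260.90, Y = 1327.50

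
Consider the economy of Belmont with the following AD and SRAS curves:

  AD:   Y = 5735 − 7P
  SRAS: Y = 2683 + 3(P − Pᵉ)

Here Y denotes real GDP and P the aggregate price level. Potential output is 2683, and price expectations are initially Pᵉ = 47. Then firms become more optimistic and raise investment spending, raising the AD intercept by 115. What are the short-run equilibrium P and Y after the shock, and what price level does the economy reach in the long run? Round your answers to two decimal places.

Short run: P = 330.80, Y = 3534.40. Long run: P = 452.43.

AD shifts right: new AD is Y = 5850 − 7P. With Pᵉ = 47, SRAS is Y = 2542 + 3P.
Short run: 5850 − 7P = 2542 + 3P gives 3308 = 10P, so P = 330.80 and Y = 5850 − 7P = 3534.40.
Y = 3534.40 is above potential 2683; expectations adjust and SRAS shifts left until Y = 2683.
Long run: on the new AD curve, 2683 = 5850 − 7P gives P = 452.43.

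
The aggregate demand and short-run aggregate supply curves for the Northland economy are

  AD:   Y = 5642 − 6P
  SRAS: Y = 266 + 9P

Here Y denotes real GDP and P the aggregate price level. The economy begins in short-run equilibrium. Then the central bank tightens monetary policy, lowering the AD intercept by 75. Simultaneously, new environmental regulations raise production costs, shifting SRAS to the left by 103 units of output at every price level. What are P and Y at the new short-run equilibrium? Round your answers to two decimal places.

P = 360.27, Y = 3405.40

After both shocks: AD is Y = 5567 − 6P and SRAS is Y = 163 + 9P.
Setting them equal: 5404 = 15P, so P = 360.27.
Substituting into AD, Y = 3405.40.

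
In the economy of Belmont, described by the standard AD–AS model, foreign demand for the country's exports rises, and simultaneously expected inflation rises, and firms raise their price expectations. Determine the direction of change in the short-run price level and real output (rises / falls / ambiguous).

The first event is a positive demand shock: AD shifts right, which by itself pushes P up and Y up.
The second is an adverse supply shock: SRAS shifts left, which by itself pushes P up and Y down.
Both shocks push P up, so P rises. The two shocks push Y in opposite directions, so the effect on Y is ambiguous.

Price level: rises; output: ambiguous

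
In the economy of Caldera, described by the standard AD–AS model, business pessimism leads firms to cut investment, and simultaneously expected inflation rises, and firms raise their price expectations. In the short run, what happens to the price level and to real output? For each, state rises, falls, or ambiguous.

Price level: ambiguous; output: falls

The first event is a negative demand shock: AD shifts left, which by itself pushes P down and Y down.
The second is an adverse supply shock: SRAS shifts left, which by itself pushes P up and Y down.
The two shocks push P in opposite directions, so the effect on P is ambiguous. Both shocks push Y down, so Y falls.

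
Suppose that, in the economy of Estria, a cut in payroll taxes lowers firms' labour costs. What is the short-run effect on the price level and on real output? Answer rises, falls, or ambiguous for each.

This is a favourable supply shock: SRAS shifts right.
Moving along the downward-sloping AD curve, P falls and Y rises.

Price level: falls; output: rises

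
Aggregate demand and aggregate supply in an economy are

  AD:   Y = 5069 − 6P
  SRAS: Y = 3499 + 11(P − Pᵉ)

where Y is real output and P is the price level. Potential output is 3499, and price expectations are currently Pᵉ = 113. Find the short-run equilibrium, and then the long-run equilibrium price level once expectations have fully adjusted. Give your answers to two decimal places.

Short run: with Pᵉ = 113, SRAS is Y = 2256 + 11P. Setting AD = SRAS gives 2813 = 17P, so P = 165.47 and Y = 5069 − 6P = 4076.18.
Output 4076.18 is above potential 3499, so over time expected prices rise and SRAS shifts left until Y returns to 3499.
Long run: Y = 3499 on the AD curve gives 3499 = 5069 − 6P, so P = 261.67.

Short run: P = 165.47, Y = 4076.18. Long run: P = 261.67.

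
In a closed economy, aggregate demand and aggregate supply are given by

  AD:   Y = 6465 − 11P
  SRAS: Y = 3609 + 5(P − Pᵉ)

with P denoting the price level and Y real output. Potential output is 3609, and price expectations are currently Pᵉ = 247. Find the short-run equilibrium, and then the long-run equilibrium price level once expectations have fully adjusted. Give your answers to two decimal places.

Short run: P = 255.69, Y = 3652.44. Long run: P = 259.64.

Short run: with Pᵉ = 247, SRAS is Y = 2374 + 5P. Setting AD = SRAS gives 4091 = 16P, so P = 255.69 and Y = 6465 − 11P = 3652.44.
Output 3652.44 is above potential 3609, so over time expected prices rise and SRAS shifts left until Y returns to 3609.
Long run: Y = 3609 on the AD curve gives 3609 = 6465 − 11P, so P = 259.64.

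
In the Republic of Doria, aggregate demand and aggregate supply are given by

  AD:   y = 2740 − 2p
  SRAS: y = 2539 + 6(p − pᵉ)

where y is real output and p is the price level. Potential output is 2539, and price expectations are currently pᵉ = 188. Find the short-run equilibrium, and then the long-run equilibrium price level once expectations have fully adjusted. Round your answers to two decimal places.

Short run: with pᵉ = 188, SRAS is y = 1411 + 6p. Setting AD = SRAS gives 1329 = 8p, so p = 166.13 and y = 2740 − 2p = 2407.75.
Output 2407.75 is below potential 2539, so over time expected prices fall and SRAS shifts right until y returns to 2539.
Long run: y = 2539 on the AD curve gives 2539 = 2740 − 2p, so p = 100.50.

Short run: p = 166.13, y = 2407.75. Long run: p = 100.50.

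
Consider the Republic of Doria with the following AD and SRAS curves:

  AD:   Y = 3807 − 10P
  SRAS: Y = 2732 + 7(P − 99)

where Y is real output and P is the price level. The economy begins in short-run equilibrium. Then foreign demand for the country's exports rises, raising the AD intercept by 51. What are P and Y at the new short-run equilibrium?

This is a positive demand shock: AD shifts right.
New AD: Y = 3858 − 10P.
SRAS can be written Y = 2039 + 7P.
Set AD = SRAS: 3858 − 10P = 2039 + 7P, so 1819 = 17P and P = 107.
Y = 3858 − 10·107 = 2788.

P = 107, Y = 2788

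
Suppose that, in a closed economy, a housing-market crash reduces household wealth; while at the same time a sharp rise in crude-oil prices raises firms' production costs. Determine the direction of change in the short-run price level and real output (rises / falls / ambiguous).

The first event is a negative demand shock: AD shifts left, which by itself pushes P down and Y down.
The second is an adverse supply shock: SRAS shifts left, which by itself pushes P up and Y down.
The two shocks push P in opposite directions, so the effect on P is ambiguous. Both shocks push Y down, so Y falls.

Price level: ambiguous; output: falls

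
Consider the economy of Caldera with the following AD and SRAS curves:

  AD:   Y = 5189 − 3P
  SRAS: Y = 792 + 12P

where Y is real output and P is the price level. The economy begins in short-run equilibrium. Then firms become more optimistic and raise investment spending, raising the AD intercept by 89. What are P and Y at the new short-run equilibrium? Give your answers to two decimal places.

This is a positive demand shock: AD shifts right.
New AD: Y = 5278 − 3P.
Set AD = SRAS: 5278 − 3P = 792 + 12P, so 4486 = 15P and P = 299.07.
Substituting into AD, Y = 4380.80.

P = 299.07, Y = 4380.80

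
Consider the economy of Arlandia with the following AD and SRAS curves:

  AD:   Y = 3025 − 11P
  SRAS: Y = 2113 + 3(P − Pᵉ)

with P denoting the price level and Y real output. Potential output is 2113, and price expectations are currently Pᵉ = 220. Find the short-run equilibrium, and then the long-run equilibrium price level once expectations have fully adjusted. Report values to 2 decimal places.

Short run: with Pᵉ = 220, SRAS is Y = 1453 + 3P. Setting AD = SRAS gives 1572 = 14P, so P = 112.29 and Y = 3025 − 11P = 1789.86.
Output 1789.86 is below potential 2113, so over time expected prices fall and SRAS shifts right until Y returns to 2113.
Long run: Y = 2113 on the AD curve gives 2113 = 3025 − 11P, so P = 82.91.

Short run: P = 112.29, Y = 1789.86. Long run: P = 82.91.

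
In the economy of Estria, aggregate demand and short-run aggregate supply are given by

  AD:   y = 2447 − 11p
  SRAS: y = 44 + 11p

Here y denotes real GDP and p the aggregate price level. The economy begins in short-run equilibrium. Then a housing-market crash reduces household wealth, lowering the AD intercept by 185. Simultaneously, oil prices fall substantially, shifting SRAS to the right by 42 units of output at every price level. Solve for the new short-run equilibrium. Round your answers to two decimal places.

p = 98.91, y = 1174.00

After both shocks: AD is y = 2262 − 11p and SRAS is y = 86 + 11p.
Setting them equal: 2176 = 22p, so p = 98.91.
Substituting into AD, y = 1174.00.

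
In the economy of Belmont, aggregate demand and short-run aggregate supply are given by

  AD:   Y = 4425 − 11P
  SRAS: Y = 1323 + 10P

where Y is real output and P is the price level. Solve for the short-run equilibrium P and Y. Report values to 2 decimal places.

P = 147.71, Y = 2800.14

Set AD = SRAS: 4425 − 11P = 1323 + 10P, so 3102 = 21P and P = 147.71.
Substituting into AD, Y = 4425 − 11P = 2800.14.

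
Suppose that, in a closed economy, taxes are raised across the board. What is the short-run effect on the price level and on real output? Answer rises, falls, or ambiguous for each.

Price level: falls; output: falls

This is a negative demand shock: AD shifts left.
Moving along the upward-sloping SRAS curve, P falls and Y falls.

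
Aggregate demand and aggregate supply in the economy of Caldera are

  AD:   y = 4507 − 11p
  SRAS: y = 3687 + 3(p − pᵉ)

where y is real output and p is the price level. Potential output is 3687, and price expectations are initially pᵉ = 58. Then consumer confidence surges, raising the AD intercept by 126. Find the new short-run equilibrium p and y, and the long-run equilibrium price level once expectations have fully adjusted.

Short run: p = 80, y = 3753. Long run: p = 86.

AD shifts right: new AD is y = 4633 − 11p. With pᵉ = 58, SRAS is y = 3513 + 3p.
Short run: 4633 − 11p = 3513 + 3p gives 1120 = 14p, so p = 80 and y = 4633 − 11·80 = 3753.
y = 3753 is above potential 3687; expectations adjust and SRAS shifts left until y = 3687.
Long run: on the new AD curve, 3687 = 4633 − 11p gives p = 86.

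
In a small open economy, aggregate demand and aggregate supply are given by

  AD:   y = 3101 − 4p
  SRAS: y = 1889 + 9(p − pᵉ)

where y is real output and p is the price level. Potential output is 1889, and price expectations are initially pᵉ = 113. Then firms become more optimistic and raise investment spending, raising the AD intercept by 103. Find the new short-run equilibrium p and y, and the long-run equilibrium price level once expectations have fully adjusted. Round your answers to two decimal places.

Short run: p = 179.38, y = 2486.46. Long run: p = 328.75.

AD shifts right: new AD is y = 3204 − 4p. With pᵉ = 113, SRAS is y = 872 + 9p.
Short run: 3204 − 4p = 872 + 9p gives 2332 = 13p, so p = 179.38 and y = 3204 − 4p = 2486.46.
y = 2486.46 is above potential 1889; expectations adjust and SRAS shifts left until y = 1889.
Long run: on the new AD curve, 1889 = 3204 − 4p gives p = 328.75.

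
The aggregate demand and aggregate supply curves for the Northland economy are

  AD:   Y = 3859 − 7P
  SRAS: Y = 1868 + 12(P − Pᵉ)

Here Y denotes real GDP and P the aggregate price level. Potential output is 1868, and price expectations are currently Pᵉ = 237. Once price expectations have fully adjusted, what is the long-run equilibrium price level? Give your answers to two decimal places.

Long-run P = 284.43

Short run: with Pᵉ = 237, SRAS is Y = 12P − 976. Setting AD = SRAS gives 4835 = 19P, so P = 254.47 and Y = 3859 − 7P = 2077.68.
Output 2077.68 is above potential 1868, so over time expected prices rise and SRAS shifts left until Y returns to 1868.
Long run: Y = 1868 on the AD curve gives 1868 = 3859 − 7P, so P = 284.43.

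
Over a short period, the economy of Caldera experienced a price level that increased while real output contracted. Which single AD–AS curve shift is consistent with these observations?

P rose and Y fell. An AD shift moves P and Y in the same direction; an SRAS shift moves them in opposite directions.
Here P and Y moved in opposite directions, so the SRAS curve shifted.
Since Y fell, SRAS shifted left.

SRAS shifted left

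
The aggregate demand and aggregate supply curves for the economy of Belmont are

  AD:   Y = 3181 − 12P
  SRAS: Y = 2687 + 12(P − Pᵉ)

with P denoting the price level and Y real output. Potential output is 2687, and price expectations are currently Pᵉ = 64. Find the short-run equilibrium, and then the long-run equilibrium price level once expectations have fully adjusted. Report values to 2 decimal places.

Short run: with Pᵉ = 64, SRAS is Y = 1919 + 12P. Setting AD = SRAS gives 1262 = 24P, so P = 52.58 and Y = 3181 − 12P = 2550.00.
Output 2550.00 is below potential 2687, so over time expected prices fall and SRAS shifts right until Y returns to 2687.
Long run: Y = 2687 on the AD curve gives 2687 = 3181 − 12P, so P = 41.17.

Short run: P = 52.58, Y = 2550.00. Long run: P = 41.17.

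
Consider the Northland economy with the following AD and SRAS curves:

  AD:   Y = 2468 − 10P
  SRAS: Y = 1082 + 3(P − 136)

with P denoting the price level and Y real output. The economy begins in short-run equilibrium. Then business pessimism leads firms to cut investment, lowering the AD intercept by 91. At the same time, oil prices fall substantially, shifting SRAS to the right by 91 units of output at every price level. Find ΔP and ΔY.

After both shocks: AD is Y = 2377 − 10P and SRAS is Y = 765 + 3P.
Setting them equal: 1612 = 13P, so P = 124.
Y = 2377 − 10·124 = 1137.
Initially P = 138, Y = 1088, so ΔP = -14 and ΔY = +49.

ΔP = -14, ΔY = +49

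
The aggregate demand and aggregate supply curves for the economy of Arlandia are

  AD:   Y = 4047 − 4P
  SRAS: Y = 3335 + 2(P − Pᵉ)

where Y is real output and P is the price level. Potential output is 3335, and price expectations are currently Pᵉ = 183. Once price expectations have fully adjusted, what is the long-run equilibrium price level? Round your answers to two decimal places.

Long-run P = 178.00

Short run: with Pᵉ = 183, SRAS is Y = 2969 + 2P. Setting AD = SRAS gives 1078 = 6P, so P = 179.67 and Y = 4047 − 4P = 3328.33.
Output 3328.33 is below potential 3335, so over time expected prices fall and SRAS shifts right until Y returns to 3335.
Long run: Y = 3335 on the AD curve gives 3335 = 4047 − 4P, so P = 178.00.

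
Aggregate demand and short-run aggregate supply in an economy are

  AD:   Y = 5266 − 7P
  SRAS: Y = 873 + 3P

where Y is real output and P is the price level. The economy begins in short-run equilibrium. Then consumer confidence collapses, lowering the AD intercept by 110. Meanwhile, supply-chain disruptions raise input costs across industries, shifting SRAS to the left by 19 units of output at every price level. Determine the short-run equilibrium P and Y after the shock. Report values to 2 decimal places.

P = 430.20, Y = 2144.60

After both shocks: AD is Y = 5156 − 7P and SRAS is Y = 854 + 3P.
Setting them equal: 4302 = 10P, so P = 430.20.
Substituting into AD, Y = 2144.60.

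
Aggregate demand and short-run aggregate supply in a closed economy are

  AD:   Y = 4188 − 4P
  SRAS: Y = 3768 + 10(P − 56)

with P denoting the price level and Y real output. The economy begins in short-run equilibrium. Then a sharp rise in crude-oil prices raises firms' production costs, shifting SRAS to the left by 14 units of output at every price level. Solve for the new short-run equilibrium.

P = 71, Y = 3904

This is a negative supply shock: SRAS shifts left.
New SRAS: Y = 3194 + 10P.
Set AD = SRAS: 4188 − 4P = 3194 + 10P, so 994 = 14P and P = 71.
Y = 4188 − 4·71 = 3904.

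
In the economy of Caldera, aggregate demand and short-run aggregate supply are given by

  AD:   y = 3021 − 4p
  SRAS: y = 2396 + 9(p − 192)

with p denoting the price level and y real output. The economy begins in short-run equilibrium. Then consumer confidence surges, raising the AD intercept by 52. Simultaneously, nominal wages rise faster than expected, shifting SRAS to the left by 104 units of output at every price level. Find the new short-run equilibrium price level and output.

p = 193, y = 2301

After both shocks: AD is y = 3073 − 4p and SRAS is y = 564 + 9p.
Setting them equal: 2509 = 13p, so p = 193.
y = 3073 − 4·193 = 2301.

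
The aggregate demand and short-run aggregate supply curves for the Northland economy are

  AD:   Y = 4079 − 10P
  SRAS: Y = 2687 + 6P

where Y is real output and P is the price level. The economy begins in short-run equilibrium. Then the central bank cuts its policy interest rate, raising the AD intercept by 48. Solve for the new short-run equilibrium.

P = 90, Y = 3227

This is a positive demand shock: AD shifts right.
New AD: Y = 4127 − 10P.
Set AD = SRAS: 4127 − 10P = 2687 + 6P, so 1440 = 16P and P = 90.
Y = 4127 − 10·90 = 3227.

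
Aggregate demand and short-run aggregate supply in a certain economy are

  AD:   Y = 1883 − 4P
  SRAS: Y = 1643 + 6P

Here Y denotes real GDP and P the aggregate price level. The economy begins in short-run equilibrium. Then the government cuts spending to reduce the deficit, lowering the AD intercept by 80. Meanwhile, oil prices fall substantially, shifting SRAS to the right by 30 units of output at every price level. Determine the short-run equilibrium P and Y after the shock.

After both shocks: AD is Y = 1803 − 4P and SRAS is Y = 1673 + 6P.
Setting them equal: 130 = 10P, so P = 13.
Y = 1803 − 4·13 = 1751.

P = 13, Y = 1751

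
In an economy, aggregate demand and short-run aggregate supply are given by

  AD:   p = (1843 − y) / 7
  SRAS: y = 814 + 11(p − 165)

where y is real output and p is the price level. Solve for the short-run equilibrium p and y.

p = 158, y = 737

Write SRAS as y = 814 + 11p − 1815 = 11p − 1001.
Rearrange AD to y = 1843 − 7p.
Set AD = SRAS: 1843 − 7p = 11p − 1001, so 2844 = 18p and p = 158.
Then y = 1843 − 7·158 = 737.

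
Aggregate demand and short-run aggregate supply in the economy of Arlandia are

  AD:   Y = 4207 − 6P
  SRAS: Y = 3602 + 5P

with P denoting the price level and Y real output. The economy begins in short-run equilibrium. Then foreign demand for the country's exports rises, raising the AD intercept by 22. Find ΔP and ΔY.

This is a positive demand shock: AD shifts right.
New AD: Y = 4229 − 6P.
Set AD = SRAS: 4229 − 6P = 3602 + 5P, so 627 = 11P and P = 57.
Y = 4229 − 6·57 = 3887.
Initially P = 55, Y = 3877, so ΔP = +2 and ΔY = +10.

ΔP = +2, ΔY = +10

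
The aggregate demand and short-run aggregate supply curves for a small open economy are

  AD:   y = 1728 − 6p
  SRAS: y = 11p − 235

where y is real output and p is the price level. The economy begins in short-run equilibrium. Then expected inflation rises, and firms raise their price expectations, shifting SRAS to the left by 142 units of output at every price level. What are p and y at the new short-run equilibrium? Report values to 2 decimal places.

This is a negative supply shock: SRAS shifts left.
New SRAS: y = 11p − 377.
Set AD = SRAS: 1728 − 6p = 11p − 377, so 2105 = 17p and p = 123.82.
Substituting into AD, y = 985.06.

p = 123.82, y = 985.06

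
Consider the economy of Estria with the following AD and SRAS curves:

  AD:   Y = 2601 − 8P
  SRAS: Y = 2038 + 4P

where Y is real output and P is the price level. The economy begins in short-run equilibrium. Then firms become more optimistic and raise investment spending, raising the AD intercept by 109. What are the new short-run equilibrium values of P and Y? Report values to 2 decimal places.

P = 56.00, Y = 2262.00

This is a positive demand shock: AD shifts right.
New AD: Y = 2710 − 8P.
Set AD = SRAS: 2710 − 8P = 2038 + 4P, so 672 = 12P and P = 56.00.
Substituting into AD, Y = 2262.00.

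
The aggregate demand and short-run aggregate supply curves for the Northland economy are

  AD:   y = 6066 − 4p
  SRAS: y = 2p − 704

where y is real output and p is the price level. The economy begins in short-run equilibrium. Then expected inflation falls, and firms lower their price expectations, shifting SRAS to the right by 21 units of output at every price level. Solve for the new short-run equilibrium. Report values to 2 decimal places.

This is a positive supply shock: SRAS shifts right.
New SRAS: y = 2p − 683.
Set AD = SRAS: 6066 − 4p = 2p − 683, so 6749 = 6p and p = 1124.83.
Substituting into AD, y = 1566.67.

p = 1124.83, y = 1566.67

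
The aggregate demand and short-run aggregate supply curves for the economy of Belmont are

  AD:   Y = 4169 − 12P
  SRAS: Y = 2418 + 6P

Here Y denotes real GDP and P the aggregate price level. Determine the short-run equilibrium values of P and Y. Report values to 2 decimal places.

Set AD = SRAS: 4169 − 12P = 2418 + 6P, so 1751 = 18P and P = 97.28.
Substituting into AD, Y = 4169 − 12P = 3001.67.

P = 97.28, Y = 3001.67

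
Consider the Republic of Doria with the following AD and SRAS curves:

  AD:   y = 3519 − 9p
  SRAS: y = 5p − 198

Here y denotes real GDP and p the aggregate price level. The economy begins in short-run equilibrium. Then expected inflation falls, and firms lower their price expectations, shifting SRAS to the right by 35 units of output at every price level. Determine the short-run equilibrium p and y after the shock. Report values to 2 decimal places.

This is a positive supply shock: SRAS shifts right.
New SRAS: y = 5p − 163.
Set AD = SRAS: 3519 − 9p = 5p − 163, so 3682 = 14p and p = 263.00.
Substituting into AD, y = 1152.00.

p = 263.00, y = 1152.00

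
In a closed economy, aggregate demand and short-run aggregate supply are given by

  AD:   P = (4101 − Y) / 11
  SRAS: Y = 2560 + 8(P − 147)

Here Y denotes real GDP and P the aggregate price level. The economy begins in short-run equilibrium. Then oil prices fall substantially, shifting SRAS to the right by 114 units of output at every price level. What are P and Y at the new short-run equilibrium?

P = 137, Y = 2594

This is a positive supply shock: SRAS shifts right.
New SRAS: Y = 1498 + 8P.
Set AD = SRAS: 4101 − 11P = 1498 + 8P, so 2603 = 19P and P = 137.
Y = 4101 − 11·137 = 2594.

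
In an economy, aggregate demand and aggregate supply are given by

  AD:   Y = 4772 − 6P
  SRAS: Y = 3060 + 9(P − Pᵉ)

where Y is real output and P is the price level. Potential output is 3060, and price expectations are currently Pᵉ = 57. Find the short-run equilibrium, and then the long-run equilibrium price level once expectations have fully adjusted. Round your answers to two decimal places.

Short run: with Pᵉ = 57, SRAS is Y = 2547 + 9P. Setting AD = SRAS gives 2225 = 15P, so P = 148.33 and Y = 4772 − 6P = 3882.00.
Output 3882.00 is above potential 3060, so over time expected prices rise and SRAS shifts left until Y returns to 3060.
Long run: Y = 3060 on the AD curve gives 3060 = 4772 − 6P, so P = 285.33.

Short run: P = 148.33, Y = 3882.00. Long run: P = 285.33.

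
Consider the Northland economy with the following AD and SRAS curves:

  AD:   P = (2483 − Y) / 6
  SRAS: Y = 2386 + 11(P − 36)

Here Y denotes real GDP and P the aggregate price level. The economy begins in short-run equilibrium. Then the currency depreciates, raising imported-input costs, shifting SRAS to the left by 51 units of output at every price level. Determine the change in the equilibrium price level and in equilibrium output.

ΔP = +3, ΔY = -18

This is a negative supply shock: SRAS shifts left.
New SRAS: Y = 1939 + 11P.
Set AD = SRAS: 2483 − 6P = 1939 + 11P, so 544 = 17P and P = 32.
Y = 2483 − 6·32 = 2291.
Initially P = 29, Y = 2309, so ΔP = +3 and ΔY = -18.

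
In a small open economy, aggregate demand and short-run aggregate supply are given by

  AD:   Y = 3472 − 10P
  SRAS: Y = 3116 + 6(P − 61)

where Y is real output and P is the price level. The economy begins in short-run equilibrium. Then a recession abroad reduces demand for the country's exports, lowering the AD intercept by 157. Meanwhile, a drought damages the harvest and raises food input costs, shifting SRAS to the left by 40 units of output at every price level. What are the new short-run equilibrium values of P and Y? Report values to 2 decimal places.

P = 37.81, Y = 2936.88

After both shocks: AD is Y = 3315 − 10P and SRAS is Y = 2710 + 6P.
Setting them equal: 605 = 16P, so P = 37.81.
Substituting into AD, Y = 2936.88.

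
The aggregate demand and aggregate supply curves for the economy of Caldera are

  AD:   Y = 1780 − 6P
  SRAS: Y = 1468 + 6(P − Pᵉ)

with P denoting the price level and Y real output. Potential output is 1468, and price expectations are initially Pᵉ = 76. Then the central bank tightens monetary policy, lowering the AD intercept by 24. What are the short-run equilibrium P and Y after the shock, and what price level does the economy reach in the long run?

Short run: P = 62, Y = 1384. Long run: P = 48.

AD shifts left: new AD is Y = 1756 − 6P. With Pᵉ = 76, SRAS is Y = 1012 + 6P.
Short run: 1756 − 6P = 1012 + 6P gives 744 = 12P, so P = 62 and Y = 1756 − 6·62 = 1384.
Y = 1384 is below potential 1468; expectations adjust and SRAS shifts right until Y = 1468.
Long run: on the new AD curve, 1468 = 1756 − 6P gives P = 48.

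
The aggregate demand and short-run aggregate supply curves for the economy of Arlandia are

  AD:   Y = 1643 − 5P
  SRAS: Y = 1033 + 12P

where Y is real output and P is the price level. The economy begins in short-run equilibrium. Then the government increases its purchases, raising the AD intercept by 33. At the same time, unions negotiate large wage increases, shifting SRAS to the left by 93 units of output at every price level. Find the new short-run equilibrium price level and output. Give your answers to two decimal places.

P = 43.29, Y = 1459.53

After both shocks: AD is Y = 1676 − 5P and SRAS is Y = 940 + 12P.
Setting them equal: 736 = 17P, so P = 43.29.
Substituting into AD, Y = 1459.53.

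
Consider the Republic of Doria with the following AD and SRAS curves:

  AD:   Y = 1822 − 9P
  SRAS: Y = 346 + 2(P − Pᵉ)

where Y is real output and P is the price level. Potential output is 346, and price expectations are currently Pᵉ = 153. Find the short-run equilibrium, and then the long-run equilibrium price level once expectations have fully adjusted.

Short run: P = 162, Y = 364. Long run: P = 164.

Short run: with Pᵉ = 153, SRAS is Y = 40 + 2P. Setting AD = SRAS gives 1782 = 11P, so P = 162 and Y = 1822 − 9·162 = 364.
Output 364 is above potential 346, so over time expected prices rise and SRAS shifts left until Y returns to 346.
Long run: Y = 346 on the AD curve gives 346 = 1822 − 9P, so P = 164.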